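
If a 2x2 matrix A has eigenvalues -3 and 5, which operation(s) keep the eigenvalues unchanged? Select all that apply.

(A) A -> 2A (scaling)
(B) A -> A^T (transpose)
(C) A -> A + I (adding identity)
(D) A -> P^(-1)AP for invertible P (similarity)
B and D

Eigenvalues are preserved by:
1. Similarity transformations: A -> P^(-1)AP (same characteristic polynomial)
2. Transpose: A^T has the same eigenvalues as A

Eigenvalues are NOT preserved by:
- Adding identity: eigenvalues become -3+1, 5+1
- Scaling: eigenvalues become -6, 10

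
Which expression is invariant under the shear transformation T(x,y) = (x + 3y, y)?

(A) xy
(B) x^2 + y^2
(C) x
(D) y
D

Under the shear T(x,y) = (x + 3y, y):
Substitute the transformed coordinates into each option and compare with the original:
(A) xy  ->  (x + 3y)(y) = xy + 3y^2   [differs from xy: not invariant]
(B) x^2 + y^2  ->  (x + 3y)^2 + (y)^2 = x^2 + 6xy + 10y^2   [differs from x^2 + y^2: not invariant]
(C) x  ->  (x + 3y) = x + 3y   [differs from x: not invariant]
(D) y  ->  (y) = y   [equals y: invariant]

Only option (D), y, is unchanged by the transformation.
A horizontal shear moves points parallel to the x-axis, so the y-coordinate (and any function of y alone) is unchanged.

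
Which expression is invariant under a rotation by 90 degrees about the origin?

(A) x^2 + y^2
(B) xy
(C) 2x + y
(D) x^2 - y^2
A

A rotation by 90 degrees sends (x, y) to (-y, x).
Substitute the transformed coordinates into each option and compare with the original:
(A) x^2 + y^2  ->  (-y)^2 + (x)^2 = x^2 + y^2   [equals x^2 + y^2: invariant]
(B) xy  ->  (-y)(x) = -xy   [differs from xy: not invariant]
(C) 2x + y  ->  2(-y) + (x) = x - 2y   [differs from 2x + y: not invariant]
(D) x^2 - y^2  ->  (-y)^2 - (x)^2 = -x^2 + y^2   [differs from x^2 - y^2: not invariant]

Only option (A), x^2 + y^2, is unchanged by the transformation.
Geometrically, x^2 + y^2 is the squared distance from the origin, which every rotation about the origin preserves.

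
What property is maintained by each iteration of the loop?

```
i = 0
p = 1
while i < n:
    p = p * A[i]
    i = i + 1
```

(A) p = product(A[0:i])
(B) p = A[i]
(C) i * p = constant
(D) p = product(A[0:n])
A

A loop invariant must hold before the first iteration and be re-established by every execution of the body.

(A) p = product(A[0:i]): Initially i = 0 and p = 1 = product of the empty slice A[0:0]. If p = product(A[0:i]) holds at the top of an iteration, the body sets p to product(A[0:i]) * A[i] = product(A[0:i+1]) and then i to i+1, so the property is restored. At exit i = n, giving p = product(A[0:n]).

The other options fail:
(B) p = A[i]: after the first iteration p = A[0] but i = 1; in general p is a product of several elements, not a single one.
(C) i * p = constant: initially i * p = 0, but after one iteration it is 1 * A[0], which is nonzero in general.
(D) p = product(A[0:n]): false before the loop (p = 1, not the full product) -- it only becomes true at exit.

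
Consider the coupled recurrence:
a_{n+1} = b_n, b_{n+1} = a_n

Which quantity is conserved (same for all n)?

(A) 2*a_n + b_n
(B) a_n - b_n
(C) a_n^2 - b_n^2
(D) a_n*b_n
D

Replace a_n by a_{n+1} = b_n and b_n by b_{n+1} = a_n in each option and simplify:
(A) 2*a_n + b_n  ->  2*(b_n) + (a_n) = a_n + 2*b_n   [not conserved]
(B) a_n - b_n  ->  (b_n) - (a_n) = -a_n + b_n   [not conserved]
(C) a_n^2 - b_n^2  ->  (b_n)^2 - (a_n)^2 = -a_n^2 + b_n^2   [not conserved]
(D) a_n*b_n  ->  (b_n)*(a_n) = a_n*b_n   [conserved]

Only (D) a_n*b_n returns to itself after one step, so it is the conserved quantity.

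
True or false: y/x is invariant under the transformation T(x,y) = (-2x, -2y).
True

Substitute T(x,y) = (-2x, -2y) into the expression and compare with the original.

Original: y/x
After applying T: (-2y)/(-2x) = y/x

This is identical to the original y/x, so the expression is invariant.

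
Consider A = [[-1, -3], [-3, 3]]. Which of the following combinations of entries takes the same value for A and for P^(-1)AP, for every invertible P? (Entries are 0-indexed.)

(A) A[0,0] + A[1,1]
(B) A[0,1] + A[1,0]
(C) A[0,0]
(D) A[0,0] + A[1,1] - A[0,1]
A

A[0,0] + A[1,1] is the trace of A. By the cyclic property of the trace, tr(P^(-1)AP) = tr(APP^(-1)) = tr(A), so it is the same for every matrix similar to A.

The other combinations are not similarity invariants. For example, take P = [[1, 1], [0, 1]] (det P = 1), so P^(-1) = [[1, -1], [0, 1]] and
B = P^(-1)AP = [[2, -4], [-3, 0]].
Evaluating each option on A and on B:
(A) A[0,0] + A[1,1]: 2 for A, 2 for B -> unchanged
(B) A[0,1] + A[1,0]: -6 for A, -7 for B -> changes
(C) A[0,0]: -1 for A, 2 for B -> changes
(D) A[0,0] + A[1,1] - A[0,1]: 5 for A, 6 for B -> changes

Only (A) A[0,0] + A[1,1] = 2 survives (and it does so for every P, not just this one), so it is the invariant.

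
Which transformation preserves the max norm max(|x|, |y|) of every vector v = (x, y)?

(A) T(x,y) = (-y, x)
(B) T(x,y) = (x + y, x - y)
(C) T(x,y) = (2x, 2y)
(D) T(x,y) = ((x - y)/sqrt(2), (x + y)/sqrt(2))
A

A transformation preserves a norm if ||T(v)|| = ||v|| for every v; a single vector where the norm changes rules an option out.

(A) T(x,y) = (-y, x): preserves the norm -- it only permutes the coordinates and/or flips signs, which leaves max(|x|, |y|) unchanged.
(B) T(x,y) = (x + y, x - y): v = (1, 1) has norm max(|1|, |1|) = 1, but T(v) = (2, 0) has norm 2 -- not preserved.
(C) T(x,y) = (2x, 2y): v = (1, 0) has norm max(|1|, |0|) = 1, but T(v) = (2, 0) has norm 2 -- not preserved.
(D) T(x,y) = ((x - y)/sqrt(2), (x + y)/sqrt(2)): v = (1, 0) has norm max(|1|, |0|) = 1, but T(v) = (sqrt(2)/2, sqrt(2)/2) has norm sqrt(2)/2 -- not preserved.

Therefore the answer is (A).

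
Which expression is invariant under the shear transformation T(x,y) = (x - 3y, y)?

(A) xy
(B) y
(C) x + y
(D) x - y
B

Under the shear T(x,y) = (x - 3y, y):
Substitute the transformed coordinates into each option and compare with the original:
(A) xy  ->  (x - 3y)(y) = xy - 3y^2   [differs from xy: not invariant]
(B) y  ->  (y) = y   [equals y: invariant]
(C) x + y  ->  (x - 3y) + (y) = x - 2y   [differs from x + y: not invariant]
(D) x - y  ->  (x - 3y) - (y) = x - 4y   [differs from x - y: not invariant]

Only option (B), y, is unchanged by the transformation.
A horizontal shear moves points parallel to the x-axis, so the y-coordinate (and any function of y alone) is unchanged.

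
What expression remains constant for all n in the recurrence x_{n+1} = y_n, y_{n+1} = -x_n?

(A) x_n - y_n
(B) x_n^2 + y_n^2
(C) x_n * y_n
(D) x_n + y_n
B

For the recurrence x_{n+1} = y_n, y_{n+1} = -x_n:

x_{n+1}^2 + y_{n+1}^2 = y_n^2 + (-x_n)^2 = x_n^2 + y_n^2
The sum of squares is conserved (like energy in a harmonic oscillator).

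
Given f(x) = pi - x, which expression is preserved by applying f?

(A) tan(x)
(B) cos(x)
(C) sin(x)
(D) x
C

For f(x) = pi - x:
sin(pi - x) = sin(x), so sine is invariant under this transformation.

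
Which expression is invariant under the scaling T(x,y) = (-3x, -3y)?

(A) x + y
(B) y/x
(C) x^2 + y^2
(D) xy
B

Under the uniform scaling T(x,y) = (-3x, -3y):
Substitute the transformed coordinates into each option and compare with the original:
(A) x + y  ->  (-3x) + (-3y) = -3x - 3y   [differs from x + y: not invariant]
(B) y/x  ->  (-3y)/(-3x) = y/x   [equals y/x: invariant]
(C) x^2 + y^2  ->  (-3x)^2 + (-3y)^2 = 9x^2 + 9y^2   [differs from x^2 + y^2: not invariant]
(D) xy  ->  (-3x)(-3y) = 9xy   [differs from xy: not invariant]

Only option (B), y/x, is unchanged by the transformation.
The common factor -3 cancels in a ratio of coordinates, while sums, products and sums of squares pick up factors of -3 or 9.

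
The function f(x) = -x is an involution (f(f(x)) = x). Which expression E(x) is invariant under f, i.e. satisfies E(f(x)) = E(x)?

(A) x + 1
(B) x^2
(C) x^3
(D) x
B

Replace x by f(x) = -x in each option and simplify. As a quick numerical cross-check, also compare E(5) with E(f(5)) = E(-5).

(A) x + 1  ->  (-x) + 1 = 1 - x; check: E(5) = 6 but E(-5) = -4.   [not invariant]
(B) x^2  ->  (-x)^2, which simplifies back to x^2; check: E(5) = 25, E(-5) = 25.   [invariant]
(C) x^3  ->  (-x)^3 = -x^3; check: E(5) = 125 but E(-5) = -125.   [not invariant]
(D) x  ->  (-x) = -x; check: E(5) = 5 but E(-5) = -5.   [not invariant]

Only (B) is unchanged. E is symmetric under swapping x with f(x) = -x, which is exactly what an involution does.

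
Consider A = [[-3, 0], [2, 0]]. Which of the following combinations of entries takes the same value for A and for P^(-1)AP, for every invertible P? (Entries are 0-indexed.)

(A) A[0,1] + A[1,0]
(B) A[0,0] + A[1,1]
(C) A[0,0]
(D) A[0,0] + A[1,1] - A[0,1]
B

A[0,0] + A[1,1] is the trace of A. By the cyclic property of the trace, tr(P^(-1)AP) = tr(APP^(-1)) = tr(A), so it is the same for every matrix similar to A.

The other combinations are not similarity invariants. For example, take P = [[1, 1], [0, 1]] (det P = 1), so P^(-1) = [[1, -1], [0, 1]] and
B = P^(-1)AP = [[-5, -5], [2, 2]].
Evaluating each option on A and on B:
(A) A[0,1] + A[1,0]: 2 for A, -3 for B -> changes
(B) A[0,0] + A[1,1]: -3 for A, -3 for B -> unchanged
(C) A[0,0]: -3 for A, -5 for B -> changes
(D) A[0,0] + A[1,1] - A[0,1]: -3 for A, 2 for B -> changes

Only (B) A[0,0] + A[1,1] = -3 survives (and it does so for every P, not just this one), so it is the invariant.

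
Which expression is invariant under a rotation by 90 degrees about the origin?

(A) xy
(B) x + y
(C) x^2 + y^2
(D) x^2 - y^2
C

A rotation by 90 degrees sends (x, y) to (-y, x).
Substitute the transformed coordinates into each option and compare with the original:
(A) xy  ->  (-y)(x) = -xy   [differs from xy: not invariant]
(B) x + y  ->  (-y) + (x) = x - y   [differs from x + y: not invariant]
(C) x^2 + y^2  ->  (-y)^2 + (x)^2 = x^2 + y^2   [equals x^2 + y^2: invariant]
(D) x^2 - y^2  ->  (-y)^2 - (x)^2 = -x^2 + y^2   [differs from x^2 - y^2: not invariant]

Only option (C), x^2 + y^2, is unchanged by the transformation.
Geometrically, x^2 + y^2 is the squared distance from the origin, which every rotation about the origin preserves.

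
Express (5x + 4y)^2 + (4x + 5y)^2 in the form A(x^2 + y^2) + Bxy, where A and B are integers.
41(x^2 + y^2) + 80xy

Expanding: (5x + 4y)^2 = 25x^2 + 40xy + 16y^2
(4x + 5y)^2 = 16x^2 + 40xy + 25y^2
Sum = (25+16)(x^2+y^2) + 80xy = 41(x^2 + y^2) + 80xy
This is symmetric in x and y.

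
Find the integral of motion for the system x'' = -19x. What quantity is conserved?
E = (x')^2 + 19x^2

Multiply the equation by x':
x' * x'' = -19x * x'
The left side is d/dt[(x')^2/2] and the right side is d/dt[-19x^2/2], so
d/dt[(x')^2/2 + 19x^2/2] = 0, i.e. (x')^2/2 + 19x^2/2 = constant.
Multiplying by 2, the integral of motion is E = (x')^2 + 19x^2.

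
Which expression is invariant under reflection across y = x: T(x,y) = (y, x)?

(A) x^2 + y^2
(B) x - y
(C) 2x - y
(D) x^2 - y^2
A

The map is reflection across y = x: T(x,y) = (y, x).
Substitute the transformed coordinates into each option and compare with the original:
(A) x^2 + y^2  ->  (y)^2 + (x)^2 = x^2 + y^2   [equals x^2 + y^2: invariant]
(B) x - y  ->  (y) - (x) = -x + y   [differs from x - y: not invariant]
(C) 2x - y  ->  2(y) - (x) = -x + 2y   [differs from 2x - y: not invariant]
(D) x^2 - y^2  ->  (y)^2 - (x)^2 = -x^2 + y^2   [differs from x^2 - y^2: not invariant]

Only option (A), x^2 + y^2, is unchanged by the transformation.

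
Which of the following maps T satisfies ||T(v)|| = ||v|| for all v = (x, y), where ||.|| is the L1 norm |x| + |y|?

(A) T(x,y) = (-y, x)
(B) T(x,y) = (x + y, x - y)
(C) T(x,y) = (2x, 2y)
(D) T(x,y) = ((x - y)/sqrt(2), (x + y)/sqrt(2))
A

A transformation preserves a norm if ||T(v)|| = ||v|| for every v; a single vector where the norm changes rules an option out.

(A) T(x,y) = (-y, x): preserves the norm -- it only permutes the coordinates and/or flips signs, which leaves |x| + |y| unchanged.
(B) T(x,y) = (x + y, x - y): v = (1, 0) has norm |1| + |0| = 1, but T(v) = (1, 1) has norm 2 -- not preserved.
(C) T(x,y) = (2x, 2y): v = (1, 0) has norm |1| + |0| = 1, but T(v) = (2, 0) has norm 2 -- not preserved.
(D) T(x,y) = ((x - y)/sqrt(2), (x + y)/sqrt(2)): v = (1, 0) has norm |1| + |0| = 1, but T(v) = (sqrt(2)/2, sqrt(2)/2) has norm sqrt(2) -- not preserved.

Therefore the answer is (A).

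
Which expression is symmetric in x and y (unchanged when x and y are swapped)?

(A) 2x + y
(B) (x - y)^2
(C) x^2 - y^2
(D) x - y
B

A symmetric expression is unchanged when the variables are permuted; here the transformation to test is the swap (x, y) -> (y, x).
Substitute the transformed coordinates into each option and compare with the original:
(A) 2x + y  ->  2(y) + (x) = x + 2y   [differs from 2x + y: not invariant]
(B) (x - y)^2  ->  ((y) - (x))^2 = x^2 - 2xy + y^2   [equals (x - y)^2: invariant]
(C) x^2 - y^2  ->  (y)^2 - (x)^2 = -x^2 + y^2   [differs from x^2 - y^2: not invariant]
(D) x - y  ->  (y) - (x) = -x + y   [differs from x - y: not invariant]

Only option (B), (x - y)^2, is unchanged by the transformation.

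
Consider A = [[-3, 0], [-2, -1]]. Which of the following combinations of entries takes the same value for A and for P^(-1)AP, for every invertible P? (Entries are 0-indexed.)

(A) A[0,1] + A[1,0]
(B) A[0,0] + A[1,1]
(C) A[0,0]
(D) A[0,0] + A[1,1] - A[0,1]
B

A[0,0] + A[1,1] is the trace of A. By the cyclic property of the trace, tr(P^(-1)AP) = tr(APP^(-1)) = tr(A), so it is the same for every matrix similar to A.

The other combinations are not similarity invariants. For example, take P = [[1, 2], [0, 1]] (det P = 1), so P^(-1) = [[1, -2], [0, 1]] and
B = P^(-1)AP = [[1, 4], [-2, -5]].
Evaluating each option on A and on B:
(A) A[0,1] + A[1,0]: -2 for A, 2 for B -> changes
(B) A[0,0] + A[1,1]: -4 for A, -4 for B -> unchanged
(C) A[0,0]: -3 for A, 1 for B -> changes
(D) A[0,0] + A[1,1] - A[0,1]: -4 for A, -8 for B -> changes

Only (B) A[0,0] + A[1,1] = -4 survives (and it does so for every P, not just this one), so it is the invariant.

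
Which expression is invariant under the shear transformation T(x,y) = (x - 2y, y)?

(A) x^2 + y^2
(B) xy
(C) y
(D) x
C

Under the shear T(x,y) = (x - 2y, y):
Substitute the transformed coordinates into each option and compare with the original:
(A) x^2 + y^2  ->  (x - 2y)^2 + (y)^2 = x^2 - 4xy + 5y^2   [differs from x^2 + y^2: not invariant]
(B) xy  ->  (x - 2y)(y) = xy - 2y^2   [differs from xy: not invariant]
(C) y  ->  (y) = y   [equals y: invariant]
(D) x  ->  (x - 2y) = x - 2y   [differs from x: not invariant]

Only option (C), y, is unchanged by the transformation.
A horizontal shear moves points parallel to the x-axis, so the y-coordinate (and any function of y alone) is unchanged.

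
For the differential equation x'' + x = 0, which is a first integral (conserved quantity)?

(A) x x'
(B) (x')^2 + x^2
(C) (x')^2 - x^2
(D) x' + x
B

A first integral I satisfies dI/dt = 0 along every solution. Differentiate each option and use the equation of motion:
(A) d/dt[x x'] = (x')^2 + x x'' = (x')^2 - x^2, not identically 0
(B) d/dt[(x')^2 + x^2] = 2x'x'' + 2x x' = 2x'(-x) + 2x x' = 0
(C) d/dt[(x')^2 - x^2] = 2x'x'' - 2x x' = -4x x', not identically 0
(D) d/dt[x' + x] = x'' + x' = -x + x', not identically 0

Only (B) has zero time-derivative. So the energy-like quantity (x')^2 + x^2 is the first integral.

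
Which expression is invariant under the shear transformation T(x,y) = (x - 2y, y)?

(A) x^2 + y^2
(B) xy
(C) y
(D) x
C

Under the shear T(x,y) = (x - 2y, y):
Substitute the transformed coordinates into each option and compare with the original:
(A) x^2 + y^2  ->  (x - 2y)^2 + (y)^2 = x^2 - 4xy + 5y^2   [differs from x^2 + y^2: not invariant]
(B) xy  ->  (x - 2y)(y) = xy - 2y^2   [differs from xy: not invariant]
(C) y  ->  (y) = y   [equals y: invariant]
(D) x  ->  (x - 2y) = x - 2y   [differs from x: not invariant]

Only option (C), y, is unchanged by the transformation.
A horizontal shear moves points parallel to the x-axis, so the y-coordinate (and any function of y alone) is unchanged.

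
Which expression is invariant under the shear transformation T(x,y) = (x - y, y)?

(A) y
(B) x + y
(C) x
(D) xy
A

Under the shear T(x,y) = (x - y, y):
Substitute the transformed coordinates into each option and compare with the original:
(A) y  ->  (y) = y   [equals y: invariant]
(B) x + y  ->  (x - y) + (y) = x   [differs from x + y: not invariant]
(C) x  ->  (x - y) = x - y   [differs from x: not invariant]
(D) xy  ->  (x - y)(y) = xy - y^2   [differs from xy: not invariant]

Only option (A), y, is unchanged by the transformation.
A horizontal shear moves points parallel to the x-axis, so the y-coordinate (and any function of y alone) is unchanged.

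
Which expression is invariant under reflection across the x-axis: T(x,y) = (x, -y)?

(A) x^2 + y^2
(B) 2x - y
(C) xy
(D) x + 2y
A

The map is reflection across the x-axis: T(x,y) = (x, -y).
Substitute the transformed coordinates into each option and compare with the original:
(A) x^2 + y^2  ->  (x)^2 + (-y)^2 = x^2 + y^2   [equals x^2 + y^2: invariant]
(B) 2x - y  ->  2(x) - (-y) = 2x + y   [differs from 2x - y: not invariant]
(C) xy  ->  (x)(-y) = -xy   [differs from xy: not invariant]
(D) x + 2y  ->  (x) + 2(-y) = x - 2y   [differs from x + 2y: not invariant]

Only option (A), x^2 + y^2, is unchanged by the transformation.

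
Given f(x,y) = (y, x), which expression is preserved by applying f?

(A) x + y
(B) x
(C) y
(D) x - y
A

For f(x,y) = (y, x):
After applying f: x' = y, y' = x. So x' + y' = y + x = x + y.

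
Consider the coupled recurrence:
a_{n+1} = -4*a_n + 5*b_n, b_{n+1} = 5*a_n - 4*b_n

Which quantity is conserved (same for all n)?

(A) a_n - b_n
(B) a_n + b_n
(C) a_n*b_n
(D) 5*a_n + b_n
B

Replace a_n by a_{n+1} = -4*a_n + 5*b_n and b_n by b_{n+1} = 5*a_n - 4*b_n in each option and simplify:
(A) a_n - b_n  ->  (-4*a_n + 5*b_n) - (5*a_n - 4*b_n) = -9*a_n + 9*b_n   [not conserved]
(B) a_n + b_n  ->  (-4*a_n + 5*b_n) + (5*a_n - 4*b_n) = a_n + b_n   [conserved]
(C) a_n*b_n  ->  (-4*a_n + 5*b_n)*(5*a_n - 4*b_n) = -20*a_n^2 + 41*a_n*b_n - 20*b_n^2   [not conserved]
(D) 5*a_n + b_n  ->  5*(-4*a_n + 5*b_n) + (5*a_n - 4*b_n) = -15*a_n + 21*b_n   [not conserved]

Only (B) a_n + b_n returns to itself after one step, so it is the conserved quantity.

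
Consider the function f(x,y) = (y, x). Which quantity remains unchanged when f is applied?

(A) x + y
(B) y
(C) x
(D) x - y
A

For f(x,y) = (y, x):
After applying f: x' = y, y' = x. So x' + y' = y + x = x + y.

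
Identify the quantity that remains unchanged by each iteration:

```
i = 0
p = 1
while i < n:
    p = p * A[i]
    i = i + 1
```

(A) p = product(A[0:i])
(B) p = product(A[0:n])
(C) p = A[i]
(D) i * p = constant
A

A loop invariant must hold before the first iteration and be re-established by every execution of the body.

(A) p = product(A[0:i]): Initially i = 0 and p = 1 = product of the empty slice A[0:0]. If p = product(A[0:i]) holds at the top of an iteration, the body sets p to product(A[0:i]) * A[i] = product(A[0:i+1]) and then i to i+1, so the property is restored. At exit i = n, giving p = product(A[0:n]).

The other options fail:
(B) p = product(A[0:n]): false before the loop (p = 1, not the full product) -- it only becomes true at exit.
(C) p = A[i]: after the first iteration p = A[0] but i = 1; in general p is a product of several elements, not a single one.
(D) i * p = constant: initially i * p = 0, but after one iteration it is 1 * A[0], which is nonzero in general.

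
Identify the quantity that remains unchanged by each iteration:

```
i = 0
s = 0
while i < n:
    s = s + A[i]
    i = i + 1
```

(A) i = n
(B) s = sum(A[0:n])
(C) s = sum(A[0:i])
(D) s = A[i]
C

A loop invariant must hold before the first iteration and be re-established by every execution of the body.

(C) s = sum(A[0:i]): Initially i = 0 and s = 0 = sum of the empty slice A[0:0]. If s = sum(A[0:i]) holds at the top of an iteration, the body sets s to sum(A[0:i]) + A[i] = sum(A[0:i+1]) and then i to i+1, so s = sum(A[0:i]) holds again. At exit i = n, giving s = sum(A[0:n]).

The other options fail:
(A) i = n: false initially (i = 0); it is the exit condition, not an invariant.
(B) s = sum(A[0:n]): false before the loop (s = 0, not the full sum) -- it only becomes true at exit.
(D) s = A[i]: after the first iteration s = A[0] but i = 1, so s = A[i] compares s with the wrong element (and fails in general).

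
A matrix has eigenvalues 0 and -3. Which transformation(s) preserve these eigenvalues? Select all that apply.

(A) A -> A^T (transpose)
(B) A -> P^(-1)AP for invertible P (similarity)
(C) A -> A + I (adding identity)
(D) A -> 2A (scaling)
A and B

Eigenvalues are preserved by:
1. Similarity transformations: A -> P^(-1)AP (same characteristic polynomial)
2. Transpose: A^T has the same eigenvalues as A

Eigenvalues are NOT preserved by:
- Adding identity: eigenvalues become 0+1, -3+1
- Scaling: eigenvalues become 0, -6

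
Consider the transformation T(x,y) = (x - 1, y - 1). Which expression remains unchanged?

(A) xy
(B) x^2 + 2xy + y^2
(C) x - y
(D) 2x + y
C

An expression E(x,y) is invariant under T if E(T(x,y)) = E(x,y). Here T(x,y) = (x - 1, y - 1).
Substitute the transformed coordinates into each option and compare with the original:
(A) xy  ->  (x - 1)(y - 1) = xy - x - y + 1   [differs from xy: not invariant]
(B) x^2 + 2xy + y^2  ->  (x - 1)^2 + 2(x - 1)(y - 1) + (y - 1)^2 = x^2 + 2xy - 4x + y^2 - 4y + 4   [differs from x^2 + 2xy + y^2: not invariant]
(C) x - y  ->  (x - 1) - (y - 1) = x - y   [equals x - y: invariant]
(D) 2x + y  ->  2(x - 1) + (y - 1) = 2x + y - 3   [differs from 2x + y: not invariant]

Only option (C), x - y, is unchanged by the transformation.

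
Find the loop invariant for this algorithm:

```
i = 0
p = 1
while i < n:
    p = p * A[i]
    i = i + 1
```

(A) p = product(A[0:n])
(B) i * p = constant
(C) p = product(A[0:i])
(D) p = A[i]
C

A loop invariant must hold before the first iteration and be re-established by every execution of the body.

(C) p = product(A[0:i]): Initially i = 0 and p = 1 = product of the empty slice A[0:0]. If p = product(A[0:i]) holds at the top of an iteration, the body sets p to product(A[0:i]) * A[i] = product(A[0:i+1]) and then i to i+1, so the property is restored. At exit i = n, giving p = product(A[0:n]).

The other options fail:
(A) p = product(A[0:n]): false before the loop (p = 1, not the full product) -- it only becomes true at exit.
(B) i * p = constant: initially i * p = 0, but after one iteration it is 1 * A[0], which is nonzero in general.
(D) p = A[i]: after the first iteration p = A[0] but i = 1; in general p is a product of several elements, not a single one.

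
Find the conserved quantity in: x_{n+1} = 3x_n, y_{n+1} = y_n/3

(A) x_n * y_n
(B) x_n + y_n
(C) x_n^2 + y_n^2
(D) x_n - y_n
A

For the recurrence x_{n+1} = 3x_n, y_{n+1} = y_n/3:

x_{n+1} * y_{n+1} = (3x_n) * (y_n/3) = x_n * y_n
The product is conserved.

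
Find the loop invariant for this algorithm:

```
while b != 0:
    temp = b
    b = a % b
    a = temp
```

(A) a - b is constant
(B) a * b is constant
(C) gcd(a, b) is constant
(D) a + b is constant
C

A loop invariant must hold before the first iteration and be re-established by every execution of the body.

(C) gcd(a, b) is constant: One iteration replaces (a, b) by (b, a mod b). Since a mod b = a - q*b for an integer q, any common divisor of a and b divides b and a mod b, and conversely; hence gcd(b, a mod b) = gcd(a, b). For instance (36, 5) -> (5, 1) keeps gcd = 1. At exit b = 0 and a = gcd of the original inputs.

The other options fail:
(A) a - b is constant: e.g. (a, b) = (36, 5) -> (5, 1): the difference goes from 31 to 4.
(B) a * b is constant: e.g. (a, b) = (36, 5) -> (5, 1): the product goes from 180 to 5.
(D) a + b is constant: e.g. (a, b) = (36, 5) -> (5, 1): the sum goes from 41 to 6.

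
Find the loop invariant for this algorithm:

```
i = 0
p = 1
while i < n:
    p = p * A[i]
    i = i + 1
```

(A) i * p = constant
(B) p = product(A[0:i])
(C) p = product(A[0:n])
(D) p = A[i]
B

A loop invariant must hold before the first iteration and be re-established by every execution of the body.

(B) p = product(A[0:i]): Initially i = 0 and p = 1 = product of the empty slice A[0:0]. If p = product(A[0:i]) holds at the top of an iteration, the body sets p to product(A[0:i]) * A[i] = product(A[0:i+1]) and then i to i+1, so the property is restored. At exit i = n, giving p = product(A[0:n]).

The other options fail:
(A) i * p = constant: initially i * p = 0, but after one iteration it is 1 * A[0], which is nonzero in general.
(C) p = product(A[0:n]): false before the loop (p = 1, not the full product) -- it only becomes true at exit.
(D) p = A[i]: after the first iteration p = A[0] but i = 1; in general p is a product of several elements, not a single one.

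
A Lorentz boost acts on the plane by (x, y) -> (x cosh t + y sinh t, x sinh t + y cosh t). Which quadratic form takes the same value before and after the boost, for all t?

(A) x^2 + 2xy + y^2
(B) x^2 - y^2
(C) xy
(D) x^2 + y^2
B

Write x' = x cosh t + y sinh t, y' = x sinh t + y cosh t and substitute into each option:
(A) x^2 + 2xy + y^2: (x' + y')^2 with x' + y' = (x + y)(cosh t + sinh t) = (x + y)e^t, so it becomes (x + y)^2 e^(2t)   [not invariant for t != 0]
(B) x^2 - y^2: (x cosh t + y sinh t)^2 - (x sinh t + y cosh t)^2 = x^2(cosh^2 t - sinh^2 t) + 2xy(cosh t sinh t - sinh t cosh t) + y^2(sinh^2 t - cosh^2 t) = x^2 - y^2   [invariant, using cosh^2 t - sinh^2 t = 1]
(C) xy: (x cosh t + y sinh t)(x sinh t + y cosh t) = xy(cosh^2 t + sinh^2 t) + (x^2 + y^2) sinh t cosh t = xy cosh 2t + (x^2 + y^2)(sinh 2t)/2   [not invariant for t != 0]
(D) x^2 + y^2: (x cosh t + y sinh t)^2 + (x sinh t + y cosh t)^2 = (x^2 + y^2)(cosh^2 t + sinh^2 t) + 4xy sinh t cosh t = (x^2 + y^2) cosh 2t + 2xy sinh 2t   [not invariant for t != 0]

Only (B) x^2 - y^2 is unchanged; it is the Minkowski form preserved by Lorentz boosts, just as x^2 + y^2 is preserved by ordinary rotations.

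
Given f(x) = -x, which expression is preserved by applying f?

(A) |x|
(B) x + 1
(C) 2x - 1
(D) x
A

For f(x) = -x:
Applying f replaces x by -x. Since |-x| = |x|, the absolute value is unchanged by f, whereas x -> -x, 2x - 1 -> -2x - 1 and x + 1 -> -x + 1 all change.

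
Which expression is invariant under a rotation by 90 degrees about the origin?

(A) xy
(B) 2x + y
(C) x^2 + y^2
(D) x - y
C

A rotation by 90 degrees sends (x, y) to (-y, x).
Substitute the transformed coordinates into each option and compare with the original:
(A) xy  ->  (-y)(x) = -xy   [differs from xy: not invariant]
(B) 2x + y  ->  2(-y) + (x) = x - 2y   [differs from 2x + y: not invariant]
(C) x^2 + y^2  ->  (-y)^2 + (x)^2 = x^2 + y^2   [equals x^2 + y^2: invariant]
(D) x - y  ->  (-y) - (x) = -x - y   [differs from x - y: not invariant]

Only option (C), x^2 + y^2, is unchanged by the transformation.
Geometrically, x^2 + y^2 is the squared distance from the origin, which every rotation about the origin preserves.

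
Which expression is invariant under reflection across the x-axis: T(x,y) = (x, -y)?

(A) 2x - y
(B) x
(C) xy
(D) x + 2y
B

The map is reflection across the x-axis: T(x,y) = (x, -y).
Substitute the transformed coordinates into each option and compare with the original:
(A) 2x - y  ->  2(x) - (-y) = 2x + y   [differs from 2x - y: not invariant]
(B) x  ->  (x) = x   [equals x: invariant]
(C) xy  ->  (x)(-y) = -xy   [differs from xy: not invariant]
(D) x + 2y  ->  (x) + 2(-y) = x - 2y   [differs from x + 2y: not invariant]

Only option (B), x, is unchanged by the transformation.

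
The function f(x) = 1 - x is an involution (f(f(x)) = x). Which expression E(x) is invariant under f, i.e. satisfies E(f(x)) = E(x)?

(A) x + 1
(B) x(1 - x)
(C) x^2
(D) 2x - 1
B

Replace x by f(x) = 1 - x in each option and simplify. As a quick numerical cross-check, also compare E(5) with E(f(5)) = E(-4).

(A) x + 1  ->  (1 - x) + 1 = 2 - x; check: E(5) = 6 but E(-4) = -3.   [not invariant]
(B) x(1 - x)  ->  (1 - x)(1 - (1 - x)), which simplifies back to x(1 - x); check: E(5) = -20, E(-4) = -20.   [invariant]
(C) x^2  ->  (1 - x)^2 = (x - 1)^2; check: E(5) = 25 but E(-4) = 16.   [not invariant]
(D) 2x - 1  ->  2(1 - x) - 1 = 1 - 2x; check: E(5) = 9 but E(-4) = -9.   [not invariant]

Only (B) is unchanged. E is symmetric under swapping x with f(x) = 1 - x, which is exactly what an involution does.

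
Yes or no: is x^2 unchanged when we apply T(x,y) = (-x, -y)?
Yes

Substitute T(x,y) = (-x, -y) into the expression and compare with the original.

Original: x^2
After applying T: (-x)^2 = x^2

This is identical to the original x^2, so the expression is invariant.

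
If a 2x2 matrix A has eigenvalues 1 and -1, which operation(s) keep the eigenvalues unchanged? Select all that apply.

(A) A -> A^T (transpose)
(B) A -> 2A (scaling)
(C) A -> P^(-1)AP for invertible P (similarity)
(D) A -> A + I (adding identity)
A and C

Eigenvalues are preserved by:
1. Similarity transformations: A -> P^(-1)AP (same characteristic polynomial)
2. Transpose: A^T has the same eigenvalues as A

Eigenvalues are NOT preserved by:
- Adding identity: eigenvalues become 1+1, -1+1
- Scaling: eigenvalues become 2, -2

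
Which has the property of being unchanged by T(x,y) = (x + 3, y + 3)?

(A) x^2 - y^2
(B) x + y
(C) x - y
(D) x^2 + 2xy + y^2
C

An expression E(x,y) is invariant under T if E(T(x,y)) = E(x,y). Here T(x,y) = (x + 3, y + 3).
Substitute the transformed coordinates into each option and compare with the original:
(A) x^2 - y^2  ->  (x + 3)^2 - (y + 3)^2 = x^2 + 6x - y^2 - 6y   [differs from x^2 - y^2: not invariant]
(B) x + y  ->  (x + 3) + (y + 3) = x + y + 6   [differs from x + y: not invariant]
(C) x - y  ->  (x + 3) - (y + 3) = x - y   [equals x - y: invariant]
(D) x^2 + 2xy + y^2  ->  (x + 3)^2 + 2(x + 3)(y + 3) + (y + 3)^2 = x^2 + 2xy + 12x + y^2 + 12y + 36   [differs from x^2 + 2xy + y^2: not invariant]

Only option (C), x - y, is unchanged by the transformation.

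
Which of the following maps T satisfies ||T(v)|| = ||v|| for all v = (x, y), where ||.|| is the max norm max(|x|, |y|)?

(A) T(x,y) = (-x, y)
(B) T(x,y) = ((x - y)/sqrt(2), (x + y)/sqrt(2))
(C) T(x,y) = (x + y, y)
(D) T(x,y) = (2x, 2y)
A

A transformation preserves a norm if ||T(v)|| = ||v|| for every v; a single vector where the norm changes rules an option out.

(A) T(x,y) = (-x, y): preserves the norm -- it only permutes the coordinates and/or flips signs, which leaves max(|x|, |y|) unchanged.
(B) T(x,y) = ((x - y)/sqrt(2), (x + y)/sqrt(2)): v = (1, 0) has norm max(|1|, |0|) = 1, but T(v) = (sqrt(2)/2, sqrt(2)/2) has norm sqrt(2)/2 -- not preserved.
(C) T(x,y) = (x + y, y): v = (1, 1) has norm max(|1|, |1|) = 1, but T(v) = (2, 1) has norm 2 -- not preserved.
(D) T(x,y) = (2x, 2y): v = (1, 0) has norm max(|1|, |0|) = 1, but T(v) = (2, 0) has norm 2 -- not preserved.

Therefore the answer is (A).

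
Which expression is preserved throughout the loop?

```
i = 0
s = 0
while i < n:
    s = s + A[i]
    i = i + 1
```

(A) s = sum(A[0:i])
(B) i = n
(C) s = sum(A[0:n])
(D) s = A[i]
A

A loop invariant must hold before the first iteration and be re-established by every execution of the body.

(A) s = sum(A[0:i]): Initially i = 0 and s = 0 = sum of the empty slice A[0:0]. If s = sum(A[0:i]) holds at the top of an iteration, the body sets s to sum(A[0:i]) + A[i] = sum(A[0:i+1]) and then i to i+1, so s = sum(A[0:i]) holds again. At exit i = n, giving s = sum(A[0:n]).

The other options fail:
(B) i = n: false initially (i = 0); it is the exit condition, not an invariant.
(C) s = sum(A[0:n]): false before the loop (s = 0, not the full sum) -- it only becomes true at exit.
(D) s = A[i]: after the first iteration s = A[0] but i = 1, so s = A[i] compares s with the wrong element (and fails in general).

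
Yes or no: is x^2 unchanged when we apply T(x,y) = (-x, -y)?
Yes

Substitute T(x,y) = (-x, -y) into the expression and compare with the original.

Original: x^2
After applying T: (-x)^2 = x^2

This is identical to the original x^2, so the expression is invariant.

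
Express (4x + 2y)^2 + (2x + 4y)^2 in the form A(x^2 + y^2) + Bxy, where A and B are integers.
20(x^2 + y^2) + 32xy

Expanding: (4x + 2y)^2 = 16x^2 + 16xy + 4y^2
(2x + 4y)^2 = 4x^2 + 16xy + 16y^2
Sum = (16+4)(x^2+y^2) + 32xy = 20(x^2 + y^2) + 32xy
This is symmetric in x and y.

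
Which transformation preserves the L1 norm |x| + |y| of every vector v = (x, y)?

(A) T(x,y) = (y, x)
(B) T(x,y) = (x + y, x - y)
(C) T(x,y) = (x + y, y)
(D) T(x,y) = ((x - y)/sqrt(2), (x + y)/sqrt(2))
A

A transformation preserves a norm if ||T(v)|| = ||v|| for every v; a single vector where the norm changes rules an option out.

(A) T(x,y) = (y, x): preserves the norm -- it only permutes the coordinates and/or flips signs, which leaves |x| + |y| unchanged.
(B) T(x,y) = (x + y, x - y): v = (1, 0) has norm |1| + |0| = 1, but T(v) = (1, 1) has norm 2 -- not preserved.
(C) T(x,y) = (x + y, y): v = (0, 1) has norm |0| + |1| = 1, but T(v) = (1, 1) has norm 2 -- not preserved.
(D) T(x,y) = ((x - y)/sqrt(2), (x + y)/sqrt(2)): v = (1, 0) has norm |1| + |0| = 1, but T(v) = (sqrt(2)/2, sqrt(2)/2) has norm sqrt(2) -- not preserved.

Therefore the answer is (A).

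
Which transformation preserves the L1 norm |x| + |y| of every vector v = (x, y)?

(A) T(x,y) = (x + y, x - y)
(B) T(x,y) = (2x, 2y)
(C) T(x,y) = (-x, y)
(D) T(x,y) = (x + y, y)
C

A transformation preserves a norm if ||T(v)|| = ||v|| for every v; a single vector where the norm changes rules an option out.

(A) T(x,y) = (x + y, x - y): v = (1, 0) has norm |1| + |0| = 1, but T(v) = (1, 1) has norm 2 -- not preserved.
(B) T(x,y) = (2x, 2y): v = (1, 0) has norm |1| + |0| = 1, but T(v) = (2, 0) has norm 2 -- not preserved.
(C) T(x,y) = (-x, y): preserves the norm -- it only permutes the coordinates and/or flips signs, which leaves |x| + |y| unchanged.
(D) T(x,y) = (x + y, y): v = (0, 1) has norm |0| + |1| = 1, but T(v) = (1, 1) has norm 2 -- not preserved.

Therefore the answer is (C).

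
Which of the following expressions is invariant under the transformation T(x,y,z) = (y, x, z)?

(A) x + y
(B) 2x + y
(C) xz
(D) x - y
A

Apply T(x,y,z) = (y, x, z) to each option, i.e. replace (x, y, z) by the transformed coordinates.
Substitute the transformed coordinates into each option and compare with the original:
(A) x + y  ->  (y) + (x) = x + y   [equals x + y: invariant]
(B) 2x + y  ->  2(y) + (x) = x + 2y   [differs from 2x + y: not invariant]
(C) xz  ->  (y)(z) = yz   [differs from xz: not invariant]
(D) x - y  ->  (y) - (x) = -x + y   [differs from x - y: not invariant]

Only option (A), x + y, is unchanged by the transformation.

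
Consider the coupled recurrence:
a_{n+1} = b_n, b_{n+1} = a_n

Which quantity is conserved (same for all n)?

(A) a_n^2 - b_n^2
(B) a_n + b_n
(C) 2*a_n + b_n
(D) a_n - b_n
B

Replace a_n by a_{n+1} = b_n and b_n by b_{n+1} = a_n in each option and simplify:
(A) a_n^2 - b_n^2  ->  (b_n)^2 - (a_n)^2 = -a_n^2 + b_n^2   [not conserved]
(B) a_n + b_n  ->  (b_n) + (a_n) = a_n + b_n   [conserved]
(C) 2*a_n + b_n  ->  2*(b_n) + (a_n) = a_n + 2*b_n   [not conserved]
(D) a_n - b_n  ->  (b_n) - (a_n) = -a_n + b_n   [not conserved]

Only (B) a_n + b_n returns to itself after one step, so it is the conserved quantity.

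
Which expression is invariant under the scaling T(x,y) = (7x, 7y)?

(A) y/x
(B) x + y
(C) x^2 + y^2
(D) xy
A

Under the uniform scaling T(x,y) = (7x, 7y):
Substitute the transformed coordinates into each option and compare with the original:
(A) y/x  ->  (7y)/(7x) = y/x   [equals y/x: invariant]
(B) x + y  ->  (7x) + (7y) = 7x + 7y   [differs from x + y: not invariant]
(C) x^2 + y^2  ->  (7x)^2 + (7y)^2 = 49x^2 + 49y^2   [differs from x^2 + y^2: not invariant]
(D) xy  ->  (7x)(7y) = 49xy   [differs from xy: not invariant]

Only option (A), y/x, is unchanged by the transformation.
The common factor 7 cancels in a ratio of coordinates, while sums, products and sums of squares pick up factors of 7 or 49.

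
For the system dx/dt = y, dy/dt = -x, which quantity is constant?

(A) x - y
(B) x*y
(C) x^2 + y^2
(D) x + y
C

A first integral I satisfies dI/dt = 0 along every solution. Differentiate each option and use the equation of motion:
(A) d/dt[x - y] = y - (-x) = x + y, not identically 0
(B) d/dt[x*y] = (dx/dt)y + x(dy/dt) = y^2 - x^2, not identically 0
(C) d/dt[x^2 + y^2] = 2x*dx/dt + 2y*dy/dt = 2x*y + 2y*(-x) = 0
(D) d/dt[x + y] = y + (-x) = y - x, not identically 0

Only (C) has zero time-derivative. So x^2 + y^2 (the squared radius; trajectories are circles) is the conserved quantity.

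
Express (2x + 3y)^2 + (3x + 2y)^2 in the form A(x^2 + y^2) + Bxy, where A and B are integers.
13(x^2 + y^2) + 24xy

Expanding: (2x + 3y)^2 = 4x^2 + 12xy + 9y^2
(3x + 2y)^2 = 9x^2 + 12xy + 4y^2
Sum = (4+9)(x^2+y^2) + 24xy = 13(x^2 + y^2) + 24xy
This is symmetric in x and y.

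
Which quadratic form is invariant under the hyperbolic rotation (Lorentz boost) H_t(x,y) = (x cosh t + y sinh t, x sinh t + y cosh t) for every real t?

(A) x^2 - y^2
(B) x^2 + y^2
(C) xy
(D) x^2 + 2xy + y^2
A

Write x' = x cosh t + y sinh t, y' = x sinh t + y cosh t and substitute into each option:
(A) x^2 - y^2: (x cosh t + y sinh t)^2 - (x sinh t + y cosh t)^2 = x^2(cosh^2 t - sinh^2 t) + 2xy(cosh t sinh t - sinh t cosh t) + y^2(sinh^2 t - cosh^2 t) = x^2 - y^2   [invariant, using cosh^2 t - sinh^2 t = 1]
(B) x^2 + y^2: (x cosh t + y sinh t)^2 + (x sinh t + y cosh t)^2 = (x^2 + y^2)(cosh^2 t + sinh^2 t) + 4xy sinh t cosh t = (x^2 + y^2) cosh 2t + 2xy sinh 2t   [not invariant for t != 0]
(C) xy: (x cosh t + y sinh t)(x sinh t + y cosh t) = xy(cosh^2 t + sinh^2 t) + (x^2 + y^2) sinh t cosh t = xy cosh 2t + (x^2 + y^2)(sinh 2t)/2   [not invariant for t != 0]
(D) x^2 + 2xy + y^2: (x' + y')^2 with x' + y' = (x + y)(cosh t + sinh t) = (x + y)e^t, so it becomes (x + y)^2 e^(2t)   [not invariant for t != 0]

Only (A) x^2 - y^2 is unchanged; it is the Minkowski form preserved by Lorentz boosts, just as x^2 + y^2 is preserved by ordinary rotations.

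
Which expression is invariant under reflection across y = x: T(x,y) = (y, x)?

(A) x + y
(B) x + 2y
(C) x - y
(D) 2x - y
A

The map is reflection across y = x: T(x,y) = (y, x).
Substitute the transformed coordinates into each option and compare with the original:
(A) x + y  ->  (y) + (x) = x + y   [equals x + y: invariant]
(B) x + 2y  ->  (y) + 2(x) = 2x + y   [differs from x + 2y: not invariant]
(C) x - y  ->  (y) - (x) = -x + y   [differs from x - y: not invariant]
(D) 2x - y  ->  2(y) - (x) = -x + 2y   [differs from 2x - y: not invariant]

Only option (A), x + y, is unchanged by the transformation.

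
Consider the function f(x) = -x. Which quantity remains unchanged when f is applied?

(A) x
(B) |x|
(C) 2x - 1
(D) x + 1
B

For f(x) = -x:
Applying f replaces x by -x. Since |-x| = |x|, the absolute value is unchanged by f, whereas x -> -x, 2x - 1 -> -2x - 1 and x + 1 -> -x + 1 all change.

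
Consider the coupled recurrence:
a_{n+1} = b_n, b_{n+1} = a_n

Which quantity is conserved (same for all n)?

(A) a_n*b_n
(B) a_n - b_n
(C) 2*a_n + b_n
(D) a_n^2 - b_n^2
A

Replace a_n by a_{n+1} = b_n and b_n by b_{n+1} = a_n in each option and simplify:
(A) a_n*b_n  ->  (b_n)*(a_n) = a_n*b_n   [conserved]
(B) a_n - b_n  ->  (b_n) - (a_n) = -a_n + b_n   [not conserved]
(C) 2*a_n + b_n  ->  2*(b_n) + (a_n) = a_n + 2*b_n   [not conserved]
(D) a_n^2 - b_n^2  ->  (b_n)^2 - (a_n)^2 = -a_n^2 + b_n^2   [not conserved]

Only (A) a_n*b_n returns to itself after one step, so it is the conserved quantity.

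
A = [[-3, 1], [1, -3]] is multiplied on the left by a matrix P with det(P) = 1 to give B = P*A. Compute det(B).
8

By the multiplicative property of determinants, det(B) = det(P*A) = det(P) * det(A) = det(A),
so the determinant is invariant under multiplication by any determinant-1 matrix; we just need det(A).

det(A) = (-3)(-3) - (1)(1) = 9 - 1 = 8

Therefore det(B) = 1 * 8 = 8.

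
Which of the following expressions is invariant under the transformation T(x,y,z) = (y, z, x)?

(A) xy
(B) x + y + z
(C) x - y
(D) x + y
B

Apply T(x,y,z) = (y, z, x) to each option, i.e. replace (x, y, z) by the transformed coordinates.
Substitute the transformed coordinates into each option and compare with the original:
(A) xy  ->  (y)(z) = yz   [differs from xy: not invariant]
(B) x + y + z  ->  (y) + (z) + (x) = x + y + z   [equals x + y + z: invariant]
(C) x - y  ->  (y) - (z) = y - z   [differs from x - y: not invariant]
(D) x + y  ->  (y) + (z) = y + z   [differs from x + y: not invariant]

Only option (B), x + y + z, is unchanged by the transformation.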